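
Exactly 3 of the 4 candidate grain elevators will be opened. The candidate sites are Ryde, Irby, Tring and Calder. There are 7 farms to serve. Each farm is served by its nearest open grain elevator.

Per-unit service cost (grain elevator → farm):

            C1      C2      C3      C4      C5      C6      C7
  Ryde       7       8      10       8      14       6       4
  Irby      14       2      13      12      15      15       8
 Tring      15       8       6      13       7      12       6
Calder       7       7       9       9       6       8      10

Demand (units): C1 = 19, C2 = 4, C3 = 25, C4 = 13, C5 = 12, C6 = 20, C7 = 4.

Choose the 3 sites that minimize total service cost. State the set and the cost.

With exactly 3 open, each farm uses its cheapest among the chosen.
{Ryde, Irby, Tring}: C1→Ryde 7·19=133, C2→Irby 2·4=8, C3→Tring 6·25=150, C4→Ryde 8·13=104, C5→Tring 7·12=84, C6→Ryde 6·20=120, C7→Ryde 4·4=16. Service cost 615.
{Ryde, Tring, Calder}: service cost 623
{Irby, Tring, Calder}: service cost 664
Among all 4 size-3 choices, {Ryde, Irby, Tring} is lowest.

Choose Ryde, Irby and Tring; total service cost 615.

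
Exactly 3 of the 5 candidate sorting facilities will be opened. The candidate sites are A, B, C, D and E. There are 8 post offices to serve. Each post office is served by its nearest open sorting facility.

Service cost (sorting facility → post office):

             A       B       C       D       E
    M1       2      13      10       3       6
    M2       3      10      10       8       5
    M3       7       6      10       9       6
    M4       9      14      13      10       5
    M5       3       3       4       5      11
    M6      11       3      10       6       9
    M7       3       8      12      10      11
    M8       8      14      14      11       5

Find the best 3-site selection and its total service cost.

With exactly 3 open, each post office uses its cheapest among the chosen.
{A, B, E}: M1→A 2, M2→A 3, M3→B 6, M4→E 5, M5→A 3, M6→B 3, M7→A 3, M8→E 5. Service cost 30.
{A, D, E}: service cost 33
{A, C, E}: service cost 36
Among all 10 size-3 choices, {A, B, E} is lowest.

Choose A, B and E; total service cost 30.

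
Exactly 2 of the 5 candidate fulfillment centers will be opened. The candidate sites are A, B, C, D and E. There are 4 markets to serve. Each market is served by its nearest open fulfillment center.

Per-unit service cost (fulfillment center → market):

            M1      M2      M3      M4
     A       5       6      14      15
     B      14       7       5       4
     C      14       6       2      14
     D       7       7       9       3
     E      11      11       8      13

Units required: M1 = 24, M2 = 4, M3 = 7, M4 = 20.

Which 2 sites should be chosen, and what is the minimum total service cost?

With exactly 2 open, each market uses its cheapest among the chosen.
{A, B}: M1→A 5·24=120, M2→A 6·4=24, M3→B 5·7=35, M4→B 4·20=80. Service cost 259.
{C, D}: service cost 266
{A, D}: service cost 267
Among all 10 size-2 choices, {A, B} is lowest.

Choose A and B; total service cost 259.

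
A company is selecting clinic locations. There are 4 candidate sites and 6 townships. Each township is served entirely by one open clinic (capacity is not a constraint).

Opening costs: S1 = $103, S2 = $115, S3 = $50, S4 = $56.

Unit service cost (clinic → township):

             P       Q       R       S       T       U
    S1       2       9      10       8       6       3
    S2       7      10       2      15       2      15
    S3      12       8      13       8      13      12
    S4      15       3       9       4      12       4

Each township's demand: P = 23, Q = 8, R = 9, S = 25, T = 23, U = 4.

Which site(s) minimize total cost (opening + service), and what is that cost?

Open S1, S2 and S4; minimum total cost 520.

For any fixed open set, each township goes to its cheapest open site; total = fixed + service.
{S1, S2, S4}: P→S1 2·23=46, Q→S4 3·8=24, R→S2 2·9=18, S→S4 4·25=100, T→S2 2·23=46, U→S1 3·4=12. Service 246; fixed 274; total 520.
{S2, S4}: service 365 + fixed 171 = 536
{S1, S4}: P→S1 2·23=46, Q→S4 3·8=24, R→S4 9·9=81, S→S4 4·25=100, T→S1 6·23=138, U→S1 3·4=12. Service 401; fixed 159; total 560.
{S1, S2, S3, S4}: P→S1 2·23=46, Q→S4 3·8=24, R→S2 2·9=18, S→S4 4·25=100, T→S2 2·23=46, U→S1 3·4=12. Service 246; fixed 324; total 570.
No other subset beats 520.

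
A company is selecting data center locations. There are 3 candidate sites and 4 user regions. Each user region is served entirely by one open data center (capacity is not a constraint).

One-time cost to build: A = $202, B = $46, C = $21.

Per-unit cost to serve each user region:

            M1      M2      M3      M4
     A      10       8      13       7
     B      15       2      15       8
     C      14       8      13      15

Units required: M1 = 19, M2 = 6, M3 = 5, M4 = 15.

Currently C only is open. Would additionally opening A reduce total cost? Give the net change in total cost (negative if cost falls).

No — net change +6 (cost rises by 6).

Current service cost with {C}: 604.
Adding A: each user region re-picks its cheapest; new service cost 408, saving 196.
Extra fixed cost: 202. Net change = 202 − 196 = 6.
(Totals: 625 → 631.)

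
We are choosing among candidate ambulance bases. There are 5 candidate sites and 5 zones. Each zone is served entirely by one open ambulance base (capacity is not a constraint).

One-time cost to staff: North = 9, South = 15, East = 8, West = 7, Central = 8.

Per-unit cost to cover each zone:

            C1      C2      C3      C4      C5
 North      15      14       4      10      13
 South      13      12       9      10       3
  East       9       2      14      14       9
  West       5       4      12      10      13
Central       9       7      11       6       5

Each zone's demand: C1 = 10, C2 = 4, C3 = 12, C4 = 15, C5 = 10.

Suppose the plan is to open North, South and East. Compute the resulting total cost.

Total cost: 358

Each zone is assigned to its cheapest site among the open ones.
{North, South, East}: C1→East 9·10=90, C2→East 2·4=8, C3→North 4·12=48, C4→North 10·15=150, C5→South 3·10=30. Service 326; fixed 32; total 358.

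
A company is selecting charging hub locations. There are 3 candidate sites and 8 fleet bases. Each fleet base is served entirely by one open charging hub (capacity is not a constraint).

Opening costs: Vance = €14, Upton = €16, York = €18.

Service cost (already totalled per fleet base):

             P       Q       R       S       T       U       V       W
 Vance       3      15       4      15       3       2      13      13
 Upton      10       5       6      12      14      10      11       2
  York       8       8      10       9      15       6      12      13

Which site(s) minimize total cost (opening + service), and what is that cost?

Open Vance and Upton; minimum total cost 72.

For any fixed open set, each fleet base goes to its cheapest open site; total = fixed + service.
{Vance, Upton}: P→Vance 3, Q→Upton 5, R→Vance 4, S→Upton 12, T→Vance 3, U→Vance 2, V→Upton 11, W→Upton 2. Service 42; fixed 30; total 72.
{Vance}: P→Vance 3, Q→Vance 15, R→Vance 4, S→Vance 15, T→Vance 3, U→Vance 2, V→Vance 13, W→Vance 13. Service 68; fixed 14; total 82.
{Vance, York}: service 54 + fixed 32 = 86
{Vance, Upton, York}: P→Vance 3, Q→Upton 5, R→Vance 4, S→York 9, T→Vance 3, U→Vance 2, V→Upton 11, W→Upton 2. Service 39; fixed 48; total 87.
(All 7 nonempty subsets were checked; Vance and Upton is lowest.)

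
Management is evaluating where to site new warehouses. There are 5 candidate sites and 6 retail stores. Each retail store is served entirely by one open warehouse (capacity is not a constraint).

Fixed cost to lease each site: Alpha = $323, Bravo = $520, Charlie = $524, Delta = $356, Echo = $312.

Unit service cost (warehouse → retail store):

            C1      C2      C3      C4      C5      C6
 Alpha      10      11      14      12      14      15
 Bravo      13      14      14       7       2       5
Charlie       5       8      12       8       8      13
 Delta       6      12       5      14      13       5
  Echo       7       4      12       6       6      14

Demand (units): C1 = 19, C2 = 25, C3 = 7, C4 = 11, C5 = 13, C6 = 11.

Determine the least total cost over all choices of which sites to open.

Minimum total cost: 927

For any fixed open set, each retail store goes to its cheapest open site; total = fixed + service.
{Echo}: C1→Echo 7·19=133, C2→Echo 4·25=100, C3→Echo 12·7=84, C4→Echo 6·11=66, C5→Echo 6·13=78, C6→Echo 14·11=154. Service 615; fixed 312; total 927.
{Delta, Echo}: service 448 + fixed 668 = 1116
{Delta}: service 827 + fixed 356 = 1183
{Alpha, Bravo, Charlie, Delta, Echo}: service 377 + fixed 2035 = 2412
No other subset beats 927.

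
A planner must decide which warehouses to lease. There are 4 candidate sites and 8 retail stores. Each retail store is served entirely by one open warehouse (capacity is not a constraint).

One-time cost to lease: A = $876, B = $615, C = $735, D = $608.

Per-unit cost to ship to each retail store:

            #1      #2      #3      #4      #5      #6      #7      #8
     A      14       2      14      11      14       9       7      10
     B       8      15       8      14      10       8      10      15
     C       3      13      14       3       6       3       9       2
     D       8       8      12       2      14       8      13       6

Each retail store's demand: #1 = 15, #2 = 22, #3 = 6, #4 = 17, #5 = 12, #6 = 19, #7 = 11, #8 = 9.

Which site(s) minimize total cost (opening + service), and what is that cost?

Open C only; minimum total cost 1447.

For any fixed open set, each retail store goes to its cheapest open site; total = fixed + service.
{C}: #1→C 3·15=45, #2→C 13·22=286, #3→C 14·6=84, #4→C 3·17=51, #5→C 6·12=72, #6→C 3·19=57, #7→C 9·11=99, #8→C 2·9=18. Service 712; fixed 735; total 1447.
{D}: #1→D 8·15=120, #2→D 8·22=176, #3→D 12·6=72, #4→D 2·17=34, #5→D 14·12=168, #6→D 8·19=152, #7→D 13·11=143, #8→D 6·9=54. Service 919; fixed 608; total 1527.
{B}: service 1253 + fixed 615 = 1868
{A, B, C, D}: service 395 + fixed 2834 = 3229
(All 15 nonempty subsets were checked; C only is lowest.)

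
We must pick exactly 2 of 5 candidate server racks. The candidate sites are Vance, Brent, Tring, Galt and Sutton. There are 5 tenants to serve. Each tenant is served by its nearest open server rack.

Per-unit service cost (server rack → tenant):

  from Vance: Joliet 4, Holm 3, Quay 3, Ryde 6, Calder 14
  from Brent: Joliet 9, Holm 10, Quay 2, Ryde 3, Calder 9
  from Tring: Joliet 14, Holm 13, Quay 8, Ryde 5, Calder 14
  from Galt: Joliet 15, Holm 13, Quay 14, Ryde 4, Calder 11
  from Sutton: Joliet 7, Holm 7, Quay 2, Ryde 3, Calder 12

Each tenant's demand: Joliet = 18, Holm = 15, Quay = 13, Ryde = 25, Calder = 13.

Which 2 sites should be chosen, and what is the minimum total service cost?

Choose Vance and Brent; total service cost 335.

With exactly 2 open, each tenant uses its cheapest among the chosen.
{Vance, Brent}: Joliet→Vance 4·18=72, Holm→Vance 3·15=45, Quay→Brent 2·13=26, Ryde→Brent 3·25=75, Calder→Brent 9·13=117. Service cost 335.
{Vance, Sutton}: service cost 374
{Vance, Galt}: service cost 399
Among all 10 size-2 choices, {Vance, Brent} is lowest.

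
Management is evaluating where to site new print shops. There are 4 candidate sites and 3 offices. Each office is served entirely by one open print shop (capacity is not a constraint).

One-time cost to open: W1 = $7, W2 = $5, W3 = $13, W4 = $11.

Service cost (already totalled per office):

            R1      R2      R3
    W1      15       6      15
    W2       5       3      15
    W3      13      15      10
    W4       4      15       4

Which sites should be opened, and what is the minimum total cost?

Open W2 and W4; minimum total cost 27.

For any fixed open set, each office goes to its cheapest open site; total = fixed + service.
{W2, W4}: R1→W4 4, R2→W2 3, R3→W4 4. Service 11; fixed 16; total 27.
{W2}: service 23 + fixed 5 = 28
{W1, W4}: service 14 + fixed 18 = 32
{W1, W2, W3, W4}: service 11 + fixed 36 = 47
No other subset beats 27.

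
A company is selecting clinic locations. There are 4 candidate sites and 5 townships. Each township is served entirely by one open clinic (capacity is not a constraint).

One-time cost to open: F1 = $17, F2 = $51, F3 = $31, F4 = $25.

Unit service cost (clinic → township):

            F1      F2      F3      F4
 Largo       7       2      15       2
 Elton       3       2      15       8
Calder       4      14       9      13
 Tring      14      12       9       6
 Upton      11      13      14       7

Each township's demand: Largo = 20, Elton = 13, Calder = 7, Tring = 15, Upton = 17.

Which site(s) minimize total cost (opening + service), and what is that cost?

For any fixed open set, each township goes to its cheapest open site; total = fixed + service.
{F1, F4}: Largo→F4 2·20=40, Elton→F1 3·13=39, Calder→F1 4·7=28, Tring→F4 6·15=90, Upton→F4 7·17=119. Service 316; fixed 42; total 358.
{F1, F3, F4}: service 316 + fixed 73 = 389
{F1, F2, F4}: Largo→F2 2·20=40, Elton→F2 2·13=26, Calder→F1 4·7=28, Tring→F4 6·15=90, Upton→F4 7·17=119. Service 303; fixed 93; total 396.
{F1, F2, F3, F4}: service 303 + fixed 124 = 427
No other subset beats 358.

Open F1 and F4; minimum total cost 358.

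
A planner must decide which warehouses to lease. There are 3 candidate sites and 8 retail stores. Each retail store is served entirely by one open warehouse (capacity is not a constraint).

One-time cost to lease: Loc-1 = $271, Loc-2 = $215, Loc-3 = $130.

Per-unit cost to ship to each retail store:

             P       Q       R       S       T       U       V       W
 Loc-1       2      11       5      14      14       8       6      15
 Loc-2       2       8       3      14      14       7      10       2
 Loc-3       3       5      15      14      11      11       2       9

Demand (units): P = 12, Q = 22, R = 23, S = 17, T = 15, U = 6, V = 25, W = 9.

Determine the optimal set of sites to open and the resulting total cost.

Open Loc-2 and Loc-3; minimum total cost 1061.

For any fixed open set, each retail store goes to its cheapest open site; total = fixed + service.
{Loc-2, Loc-3}: P→Loc-2 2·12=24, Q→Loc-3 5·22=110, R→Loc-2 3·23=69, S→Loc-2 14·17=238, T→Loc-3 11·15=165, U→Loc-2 7·6=42, V→Loc-3 2·25=50, W→Loc-2 2·9=18. Service 716; fixed 345; total 1061.
{Loc-3}: P→Loc-3 3·12=36, Q→Loc-3 5·22=110, R→Loc-3 15·23=345, S→Loc-3 14·17=238, T→Loc-3 11·15=165, U→Loc-3 11·6=66, V→Loc-3 2·25=50, W→Loc-3 9·9=81. Service 1091; fixed 130; total 1221.
{Loc-1, Loc-3}: service 831 + fixed 401 = 1232
{Loc-1, Loc-2, Loc-3}: service 716 + fixed 616 = 1332
No other subset beats 1061.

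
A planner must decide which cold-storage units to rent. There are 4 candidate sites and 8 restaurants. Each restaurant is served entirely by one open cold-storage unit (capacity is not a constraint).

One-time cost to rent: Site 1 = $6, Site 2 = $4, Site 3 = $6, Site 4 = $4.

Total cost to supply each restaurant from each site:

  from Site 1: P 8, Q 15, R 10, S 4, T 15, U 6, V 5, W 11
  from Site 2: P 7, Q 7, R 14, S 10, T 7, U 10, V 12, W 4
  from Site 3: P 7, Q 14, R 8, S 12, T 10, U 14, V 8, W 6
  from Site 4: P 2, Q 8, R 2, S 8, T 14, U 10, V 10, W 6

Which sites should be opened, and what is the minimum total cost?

For any fixed open set, each restaurant goes to its cheapest open site; total = fixed + service.
{Site 1, Site 2, Site 4}: P→Site 4 2, Q→Site 2 7, R→Site 4 2, S→Site 1 4, T→Site 2 7, U→Site 1 6, V→Site 1 5, W→Site 2 4. Service 37; fixed 14; total 51.
{Site 1, Site 2, Site 3, Site 4}: P→Site 4 2, Q→Site 2 7, R→Site 4 2, S→Site 1 4, T→Site 2 7, U→Site 1 6, V→Site 1 5, W→Site 2 4. Service 37; fixed 20; total 57.
{Site 1, Site 4}: service 47 + fixed 10 = 57
{Site 2}: P→Site 2 7, Q→Site 2 7, R→Site 2 14, S→Site 2 10, T→Site 2 7, U→Site 2 10, V→Site 2 12, W→Site 2 4. Service 71; fixed 4; total 75.
No other subset beats 51.

Open Site 1, Site 2 and Site 4; minimum total cost 51.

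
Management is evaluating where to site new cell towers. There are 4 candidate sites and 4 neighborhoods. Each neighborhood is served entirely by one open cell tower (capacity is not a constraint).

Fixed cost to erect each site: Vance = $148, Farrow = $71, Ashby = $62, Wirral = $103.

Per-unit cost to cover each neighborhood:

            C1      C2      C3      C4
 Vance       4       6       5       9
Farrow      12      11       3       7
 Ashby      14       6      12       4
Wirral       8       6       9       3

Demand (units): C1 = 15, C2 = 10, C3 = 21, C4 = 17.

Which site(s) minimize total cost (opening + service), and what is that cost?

Open Farrow and Wirral; minimum total cost 468.

For any fixed open set, each neighborhood goes to its cheapest open site; total = fixed + service.
{Farrow, Wirral}: C1→Wirral 8·15=120, C2→Wirral 6·10=60, C3→Farrow 3·21=63, C4→Wirral 3·17=51. Service 294; fixed 174; total 468.
{Vance, Ashby}: service 293 + fixed 210 = 503
{Farrow, Ashby}: C1→Farrow 12·15=180, C2→Ashby 6·10=60, C3→Farrow 3·21=63, C4→Ashby 4·17=68. Service 371; fixed 133; total 504.
{Vance, Farrow, Ashby, Wirral}: C1→Vance 4·15=60, C2→Vance 6·10=60, C3→Farrow 3·21=63, C4→Wirral 3·17=51. Service 234; fixed 384; total 618.
No other subset beats 468.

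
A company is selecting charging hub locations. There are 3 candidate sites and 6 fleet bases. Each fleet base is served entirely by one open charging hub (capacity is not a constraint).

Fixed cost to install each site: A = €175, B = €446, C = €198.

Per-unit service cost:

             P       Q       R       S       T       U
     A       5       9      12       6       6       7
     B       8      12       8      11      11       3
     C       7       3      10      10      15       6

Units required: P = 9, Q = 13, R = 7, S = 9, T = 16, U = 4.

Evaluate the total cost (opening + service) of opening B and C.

Each fleet base is assigned to its cheapest site among the open ones.
{B, C}: P→C 7·9=63, Q→C 3·13=39, R→B 8·7=56, S→C 10·9=90, T→B 11·16=176, U→B 3·4=12. Service 436; fixed 644; total 1080.

Total cost: 1080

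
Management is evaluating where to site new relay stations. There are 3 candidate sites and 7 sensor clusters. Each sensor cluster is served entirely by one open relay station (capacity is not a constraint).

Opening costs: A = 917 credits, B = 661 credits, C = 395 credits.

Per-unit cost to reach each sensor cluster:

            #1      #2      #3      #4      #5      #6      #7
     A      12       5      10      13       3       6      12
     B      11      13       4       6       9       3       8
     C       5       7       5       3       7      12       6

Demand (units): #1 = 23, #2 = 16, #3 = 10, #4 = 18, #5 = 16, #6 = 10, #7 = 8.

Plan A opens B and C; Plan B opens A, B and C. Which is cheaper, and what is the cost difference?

Plan A is cheaper by 821.

Plan A: {B, C}: #1→C 5·23=115, #2→C 7·16=112, #3→B 4·10=40, #4→C 3·18=54, #5→C 7·16=112, #6→B 3·10=30, #7→C 6·8=48. Service 511; fixed 1056; total 1567.
Plan B: {A, B, C}: #1→C 5·23=115, #2→A 5·16=80, #3→B 4·10=40, #4→C 3·18=54, #5→A 3·16=48, #6→B 3·10=30, #7→C 6·8=48. Service 415; fixed 1973; total 2388.
Difference: |1567 − 2388| = 821.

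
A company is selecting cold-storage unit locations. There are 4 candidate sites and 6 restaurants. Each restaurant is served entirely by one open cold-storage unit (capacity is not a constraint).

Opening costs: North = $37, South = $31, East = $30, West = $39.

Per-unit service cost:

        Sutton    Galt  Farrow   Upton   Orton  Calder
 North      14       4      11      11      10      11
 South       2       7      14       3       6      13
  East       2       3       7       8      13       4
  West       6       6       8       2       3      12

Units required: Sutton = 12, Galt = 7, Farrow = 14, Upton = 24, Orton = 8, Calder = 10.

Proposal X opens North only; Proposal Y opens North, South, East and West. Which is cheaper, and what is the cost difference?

Proposal X: {North}: Sutton→North 14·12=168, Galt→North 4·7=28, Farrow→North 11·14=154, Upton→North 11·24=264, Orton→North 10·8=80, Calder→North 11·10=110. Service 804; fixed 37; total 841.
Proposal Y: {North, South, East, West}: Sutton→South 2·12=24, Galt→East 3·7=21, Farrow→East 7·14=98, Upton→West 2·24=48, Orton→West 3·8=24, Calder→East 4·10=40. Service 255; fixed 137; total 392.
Difference: |841 − 392| = 449.

Proposal Y is cheaper by 449.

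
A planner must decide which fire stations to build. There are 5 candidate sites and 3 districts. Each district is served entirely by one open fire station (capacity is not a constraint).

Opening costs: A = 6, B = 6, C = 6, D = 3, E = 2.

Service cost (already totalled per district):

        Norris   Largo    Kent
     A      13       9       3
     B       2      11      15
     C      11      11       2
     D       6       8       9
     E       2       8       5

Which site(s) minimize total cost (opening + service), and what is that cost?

For any fixed open set, each district goes to its cheapest open site; total = fixed + service.
{E}: Norris→E 2, Largo→E 8, Kent→E 5. Service 15; fixed 2; total 17.
{C, E}: Norris→E 2, Largo→E 8, Kent→C 2. Service 12; fixed 8; total 20.
{D, E}: service 15 + fixed 5 = 20
{A, B, C, D, E}: service 12 + fixed 23 = 35
No other subset beats 17.

Open E only; minimum total cost 17.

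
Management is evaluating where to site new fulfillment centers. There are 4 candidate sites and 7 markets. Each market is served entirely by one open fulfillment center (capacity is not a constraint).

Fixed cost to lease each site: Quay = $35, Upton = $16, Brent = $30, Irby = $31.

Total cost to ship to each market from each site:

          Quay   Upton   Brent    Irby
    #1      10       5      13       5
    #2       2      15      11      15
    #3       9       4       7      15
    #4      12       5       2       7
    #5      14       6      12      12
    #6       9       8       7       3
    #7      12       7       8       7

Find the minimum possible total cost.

Minimum total cost: 66

For any fixed open set, each market goes to its cheapest open site; total = fixed + service.
{Upton}: #1→Upton 5, #2→Upton 15, #3→Upton 4, #4→Upton 5, #5→Upton 6, #6→Upton 8, #7→Upton 7. Service 50; fixed 16; total 66.
{Quay, Upton}: service 37 + fixed 51 = 88
{Upton, Brent}: service 42 + fixed 46 = 88
{Quay, Upton, Brent, Irby}: service 29 + fixed 112 = 141
(All 15 nonempty subsets were checked; Upton only is lowest.)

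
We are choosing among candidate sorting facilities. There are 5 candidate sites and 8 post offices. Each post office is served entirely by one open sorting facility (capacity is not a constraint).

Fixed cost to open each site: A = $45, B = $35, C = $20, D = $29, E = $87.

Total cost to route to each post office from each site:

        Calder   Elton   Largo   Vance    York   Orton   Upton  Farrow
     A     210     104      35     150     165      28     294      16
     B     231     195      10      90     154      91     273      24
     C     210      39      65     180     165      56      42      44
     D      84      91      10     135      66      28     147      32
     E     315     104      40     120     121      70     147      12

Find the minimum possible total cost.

Minimum total cost: 467

For any fixed open set, each post office goes to its cheapest open site; total = fixed + service.
{B, C, D}: Calder→D 84, Elton→C 39, Largo→B 10, Vance→B 90, York→D 66, Orton→D 28, Upton→C 42, Farrow→B 24. Service 383; fixed 84; total 467.
{C, D}: service 436 + fixed 49 = 485
{A, B, C, D}: service 375 + fixed 129 = 504
{A, B, C, D, E}: Calder→D 84, Elton→C 39, Largo→B 10, Vance→B 90, York→D 66, Orton→A 28, Upton→C 42, Farrow→E 12. Service 371; fixed 216; total 587.
No other subset beats 467.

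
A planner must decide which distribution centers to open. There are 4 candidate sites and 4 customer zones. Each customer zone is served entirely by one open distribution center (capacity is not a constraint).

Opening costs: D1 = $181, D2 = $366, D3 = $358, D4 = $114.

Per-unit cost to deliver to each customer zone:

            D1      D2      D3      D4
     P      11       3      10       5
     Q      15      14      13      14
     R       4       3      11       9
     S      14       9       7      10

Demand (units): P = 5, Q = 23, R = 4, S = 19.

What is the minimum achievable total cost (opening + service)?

For any fixed open set, each customer zone goes to its cheapest open site; total = fixed + service.
{D4}: P→D4 5·5=25, Q→D4 14·23=322, R→D4 9·4=36, S→D4 10·19=190. Service 573; fixed 114; total 687.
{D1, D4}: service 553 + fixed 295 = 848
{D1}: service 682 + fixed 181 = 863
{D1, D2, D3, D4}: service 459 + fixed 1019 = 1478
No other subset beats 687.

Minimum total cost: 687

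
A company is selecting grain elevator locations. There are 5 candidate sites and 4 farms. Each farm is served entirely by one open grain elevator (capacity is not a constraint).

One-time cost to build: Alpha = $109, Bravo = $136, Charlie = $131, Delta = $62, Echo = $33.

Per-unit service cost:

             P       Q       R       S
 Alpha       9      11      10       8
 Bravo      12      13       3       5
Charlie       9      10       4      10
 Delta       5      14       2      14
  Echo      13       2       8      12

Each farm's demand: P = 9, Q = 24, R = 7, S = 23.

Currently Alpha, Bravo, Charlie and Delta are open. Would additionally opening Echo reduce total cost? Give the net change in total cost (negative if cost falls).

Yes — net change −159 (cost falls by 159).

Current service cost with {Alpha, Bravo, Charlie, Delta}: 414.
Adding Echo: each farm re-picks its cheapest; new service cost 222, saving 192.
Extra fixed cost: 33. Net change = 33 − 192 = -159.
(Totals: 852 → 693.)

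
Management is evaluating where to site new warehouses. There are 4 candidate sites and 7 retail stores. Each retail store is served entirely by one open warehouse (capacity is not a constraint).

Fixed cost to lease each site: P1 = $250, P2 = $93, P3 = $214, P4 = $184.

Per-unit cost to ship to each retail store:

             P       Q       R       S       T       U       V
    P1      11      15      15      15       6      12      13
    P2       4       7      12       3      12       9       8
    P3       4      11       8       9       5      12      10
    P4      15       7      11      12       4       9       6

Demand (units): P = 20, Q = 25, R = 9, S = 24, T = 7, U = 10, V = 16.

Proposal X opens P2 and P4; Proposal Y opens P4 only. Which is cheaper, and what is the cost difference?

Proposal X is cheaper by 343.

Proposal X: {P2, P4}: P→P2 4·20=80, Q→P2 7·25=175, R→P4 11·9=99, S→P2 3·24=72, T→P4 4·7=28, U→P2 9·10=90, V→P4 6·16=96. Service 640; fixed 277; total 917.
Proposal Y: {P4}: P→P4 15·20=300, Q→P4 7·25=175, R→P4 11·9=99, S→P4 12·24=288, T→P4 4·7=28, U→P4 9·10=90, V→P4 6·16=96. Service 1076; fixed 184; total 1260.
Difference: |917 − 1260| = 343.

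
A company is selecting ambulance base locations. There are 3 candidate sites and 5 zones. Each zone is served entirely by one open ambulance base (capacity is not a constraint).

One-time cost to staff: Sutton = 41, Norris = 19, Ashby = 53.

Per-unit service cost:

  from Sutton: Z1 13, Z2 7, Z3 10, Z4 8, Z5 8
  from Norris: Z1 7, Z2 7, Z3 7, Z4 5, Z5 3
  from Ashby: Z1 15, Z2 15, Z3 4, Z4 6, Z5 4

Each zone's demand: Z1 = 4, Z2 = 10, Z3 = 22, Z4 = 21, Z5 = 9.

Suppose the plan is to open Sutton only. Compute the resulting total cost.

Total cost: 623

Each zone is assigned to its cheapest site among the open ones.
{Sutton}: Z1→Sutton 13·4=52, Z2→Sutton 7·10=70, Z3→Sutton 10·22=220, Z4→Sutton 8·21=168, Z5→Sutton 8·9=72. Service 582; fixed 41; total 623.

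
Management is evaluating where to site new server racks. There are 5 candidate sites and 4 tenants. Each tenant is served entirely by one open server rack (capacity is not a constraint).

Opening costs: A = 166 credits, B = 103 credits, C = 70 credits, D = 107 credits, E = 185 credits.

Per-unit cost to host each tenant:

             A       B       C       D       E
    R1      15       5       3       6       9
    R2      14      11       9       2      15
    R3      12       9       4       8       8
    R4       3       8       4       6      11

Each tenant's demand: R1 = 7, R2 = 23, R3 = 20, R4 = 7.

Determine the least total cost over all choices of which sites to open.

For any fixed open set, each tenant goes to its cheapest open site; total = fixed + service.
{C, D}: R1→C 3·7=21, R2→D 2·23=46, R3→C 4·20=80, R4→C 4·7=28. Service 175; fixed 177; total 352.
{D}: service 290 + fixed 107 = 397
{C}: service 336 + fixed 70 = 406
{A, B, C, D, E}: R1→C 3·7=21, R2→D 2·23=46, R3→C 4·20=80, R4→A 3·7=21. Service 168; fixed 631; total 799.
No other subset beats 352.

Minimum total cost: 352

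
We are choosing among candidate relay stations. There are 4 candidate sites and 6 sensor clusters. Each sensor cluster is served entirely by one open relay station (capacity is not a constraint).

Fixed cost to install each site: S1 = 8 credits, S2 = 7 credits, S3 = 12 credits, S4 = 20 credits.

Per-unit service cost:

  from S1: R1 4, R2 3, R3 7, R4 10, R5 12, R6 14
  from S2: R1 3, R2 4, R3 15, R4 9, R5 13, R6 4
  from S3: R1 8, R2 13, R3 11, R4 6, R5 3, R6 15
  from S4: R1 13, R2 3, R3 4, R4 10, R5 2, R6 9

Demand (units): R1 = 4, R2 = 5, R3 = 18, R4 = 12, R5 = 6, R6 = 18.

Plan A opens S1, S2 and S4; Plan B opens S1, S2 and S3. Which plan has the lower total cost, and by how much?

Plan A: {S1, S2, S4}: R1→S2 3·4=12, R2→S1 3·5=15, R3→S4 4·18=72, R4→S2 9·12=108, R5→S4 2·6=12, R6→S2 4·18=72. Service 291; fixed 35; total 326.
Plan B: {S1, S2, S3}: R1→S2 3·4=12, R2→S1 3·5=15, R3→S1 7·18=126, R4→S3 6·12=72, R5→S3 3·6=18, R6→S2 4·18=72. Service 315; fixed 27; total 342.
Difference: |326 − 342| = 16.

Plan A is cheaper by 16.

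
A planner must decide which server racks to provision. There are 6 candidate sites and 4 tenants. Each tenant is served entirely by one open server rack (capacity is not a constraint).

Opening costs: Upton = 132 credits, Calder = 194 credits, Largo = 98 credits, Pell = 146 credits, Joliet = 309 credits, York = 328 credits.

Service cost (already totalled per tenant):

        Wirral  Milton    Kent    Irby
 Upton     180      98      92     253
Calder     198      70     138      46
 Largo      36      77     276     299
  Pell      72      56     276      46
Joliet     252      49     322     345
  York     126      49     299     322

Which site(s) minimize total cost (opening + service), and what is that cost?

For any fixed open set, each tenant goes to its cheapest open site; total = fixed + service.
{Upton, Pell}: Wirral→Pell 72, Milton→Pell 56, Kent→Upton 92, Irby→Pell 46. Service 266; fixed 278; total 544.
{Calder, Largo}: service 290 + fixed 292 = 582
{Pell}: service 450 + fixed 146 = 596
{Upton, Calder, Largo, Pell, Joliet, York}: service 223 + fixed 1207 = 1430
No other subset beats 544.

Open Upton and Pell; minimum total cost 544.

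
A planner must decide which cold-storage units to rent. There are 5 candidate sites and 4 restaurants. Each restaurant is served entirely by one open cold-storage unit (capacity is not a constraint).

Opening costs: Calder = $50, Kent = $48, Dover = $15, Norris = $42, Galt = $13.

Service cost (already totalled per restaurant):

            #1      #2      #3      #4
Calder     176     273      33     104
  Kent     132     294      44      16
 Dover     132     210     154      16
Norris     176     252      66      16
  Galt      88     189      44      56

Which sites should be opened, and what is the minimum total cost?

For any fixed open set, each restaurant goes to its cheapest open site; total = fixed + service.
{Dover, Galt}: #1→Galt 88, #2→Galt 189, #3→Galt 44, #4→Dover 16. Service 337; fixed 28; total 365.
{Galt}: service 377 + fixed 13 = 390
{Norris, Galt}: #1→Galt 88, #2→Galt 189, #3→Galt 44, #4→Norris 16. Service 337; fixed 55; total 392.
{Calder, Kent, Dover, Norris, Galt}: service 326 + fixed 168 = 494
No other subset beats 365.

Open Dover and Galt; minimum total cost 365.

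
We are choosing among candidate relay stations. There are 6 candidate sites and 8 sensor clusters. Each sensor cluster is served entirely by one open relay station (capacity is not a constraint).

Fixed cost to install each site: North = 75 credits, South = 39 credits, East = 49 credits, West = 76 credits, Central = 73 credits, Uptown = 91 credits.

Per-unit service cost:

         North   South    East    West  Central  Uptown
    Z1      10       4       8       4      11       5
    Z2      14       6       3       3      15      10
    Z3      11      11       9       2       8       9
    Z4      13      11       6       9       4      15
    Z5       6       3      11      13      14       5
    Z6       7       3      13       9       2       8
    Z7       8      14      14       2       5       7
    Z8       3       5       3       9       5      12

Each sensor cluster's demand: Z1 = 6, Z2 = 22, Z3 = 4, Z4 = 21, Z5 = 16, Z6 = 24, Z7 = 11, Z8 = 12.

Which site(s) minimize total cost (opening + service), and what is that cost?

Open South, West and Central; minimum total cost 548.

For any fixed open set, each sensor cluster goes to its cheapest open site; total = fixed + service.
{South, West, Central}: Z1→South 4·6=24, Z2→West 3·22=66, Z3→West 2·4=8, Z4→Central 4·21=84, Z5→South 3·16=48, Z6→Central 2·24=48, Z7→West 2·11=22, Z8→South 5·12=60. Service 360; fixed 188; total 548.
{South, East, Central}: Z1→South 4·6=24, Z2→East 3·22=66, Z3→Central 8·4=32, Z4→Central 4·21=84, Z5→South 3·16=48, Z6→Central 2·24=48, Z7→Central 5·11=55, Z8→East 3·12=36. Service 393; fixed 161; total 554.
{South, East, West}: Z1→South 4·6=24, Z2→East 3·22=66, Z3→West 2·4=8, Z4→East 6·21=126, Z5→South 3·16=48, Z6→South 3·24=72, Z7→West 2·11=22, Z8→East 3·12=36. Service 402; fixed 164; total 566.
{North, South, East, West, Central, Uptown}: Z1→South 4·6=24, Z2→East 3·22=66, Z3→West 2·4=8, Z4→Central 4·21=84, Z5→South 3·16=48, Z6→Central 2·24=48, Z7→West 2·11=22, Z8→North 3·12=36. Service 336; fixed 403; total 739.
No other subset beats 548.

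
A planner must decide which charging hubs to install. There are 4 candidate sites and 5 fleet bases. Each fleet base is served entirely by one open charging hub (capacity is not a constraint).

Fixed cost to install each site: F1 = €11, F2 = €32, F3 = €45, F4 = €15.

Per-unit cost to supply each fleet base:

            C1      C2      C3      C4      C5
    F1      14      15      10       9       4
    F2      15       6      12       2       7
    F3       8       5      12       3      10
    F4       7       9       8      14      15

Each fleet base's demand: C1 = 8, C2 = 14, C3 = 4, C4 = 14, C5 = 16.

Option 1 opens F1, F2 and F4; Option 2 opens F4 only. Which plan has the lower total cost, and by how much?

Option 1 is cheaper by 343.

Option 1: {F1, F2, F4}: C1→F4 7·8=56, C2→F2 6·14=84, C3→F4 8·4=32, C4→F2 2·14=28, C5→F1 4·16=64. Service 264; fixed 58; total 322.
Option 2: {F4}: C1→F4 7·8=56, C2→F4 9·14=126, C3→F4 8·4=32, C4→F4 14·14=196, C5→F4 15·16=240. Service 650; fixed 15; total 665.
Difference: |322 − 665| = 343.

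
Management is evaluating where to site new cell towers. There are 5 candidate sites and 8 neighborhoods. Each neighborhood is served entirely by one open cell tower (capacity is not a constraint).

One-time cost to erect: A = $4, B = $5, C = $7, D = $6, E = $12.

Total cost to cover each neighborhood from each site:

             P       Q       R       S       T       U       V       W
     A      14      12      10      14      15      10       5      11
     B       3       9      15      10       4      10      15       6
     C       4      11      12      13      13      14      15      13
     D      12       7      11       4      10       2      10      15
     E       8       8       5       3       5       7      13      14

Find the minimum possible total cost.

Minimum total cost: 56

For any fixed open set, each neighborhood goes to its cheapest open site; total = fixed + service.
{A, B, D}: P→B 3, Q→D 7, R→A 10, S→D 4, T→B 4, U→D 2, V→A 5, W→B 6. Service 41; fixed 15; total 56.
{B, D}: P→B 3, Q→D 7, R→D 11, S→D 4, T→B 4, U→D 2, V→D 10, W→B 6. Service 47; fixed 11; total 58.
{A, B, D, E}: service 35 + fixed 27 = 62
{A, B, C, D, E}: service 35 + fixed 34 = 69
No other subset beats 56.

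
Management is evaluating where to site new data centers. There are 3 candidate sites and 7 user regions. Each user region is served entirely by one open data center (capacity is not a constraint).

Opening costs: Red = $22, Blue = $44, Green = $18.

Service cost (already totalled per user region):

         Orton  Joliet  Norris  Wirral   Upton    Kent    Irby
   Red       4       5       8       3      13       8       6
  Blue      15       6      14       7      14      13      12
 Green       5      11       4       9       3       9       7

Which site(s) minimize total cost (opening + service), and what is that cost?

For any fixed open set, each user region goes to its cheapest open site; total = fixed + service.
{Green}: Orton→Green 5, Joliet→Green 11, Norris→Green 4, Wirral→Green 9, Upton→Green 3, Kent→Green 9, Irby→Green 7. Service 48; fixed 18; total 66.
{Red}: Orton→Red 4, Joliet→Red 5, Norris→Red 8, Wirral→Red 3, Upton→Red 13, Kent→Red 8, Irby→Red 6. Service 47; fixed 22; total 69.
{Red, Green}: Orton→Red 4, Joliet→Red 5, Norris→Green 4, Wirral→Red 3, Upton→Green 3, Kent→Red 8, Irby→Red 6. Service 33; fixed 40; total 73.
{Red, Blue, Green}: service 33 + fixed 84 = 117
(All 7 nonempty subsets were checked; Green only is lowest.)

Open Green only; minimum total cost 66.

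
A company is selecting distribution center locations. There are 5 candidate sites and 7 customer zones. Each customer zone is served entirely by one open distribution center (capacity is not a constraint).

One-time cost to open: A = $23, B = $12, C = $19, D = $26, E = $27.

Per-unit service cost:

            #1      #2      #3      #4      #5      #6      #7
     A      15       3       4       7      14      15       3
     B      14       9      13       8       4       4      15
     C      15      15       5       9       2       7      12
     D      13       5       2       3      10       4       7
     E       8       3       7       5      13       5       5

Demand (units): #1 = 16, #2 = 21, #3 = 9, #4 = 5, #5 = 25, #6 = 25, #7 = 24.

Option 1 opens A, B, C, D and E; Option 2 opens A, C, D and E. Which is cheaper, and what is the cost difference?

Option 2 is cheaper by 12.

Option 1: {A, B, C, D, E}: #1→E 8·16=128, #2→A 3·21=63, #3→D 2·9=18, #4→D 3·5=15, #5→C 2·25=50, #6→B 4·25=100, #7→A 3·24=72. Service 446; fixed 107; total 553.
Option 2: {A, C, D, E}: #1→E 8·16=128, #2→A 3·21=63, #3→D 2·9=18, #4→D 3·5=15, #5→C 2·25=50, #6→D 4·25=100, #7→A 3·24=72. Service 446; fixed 95; total 541.
Difference: |553 − 541| = 12.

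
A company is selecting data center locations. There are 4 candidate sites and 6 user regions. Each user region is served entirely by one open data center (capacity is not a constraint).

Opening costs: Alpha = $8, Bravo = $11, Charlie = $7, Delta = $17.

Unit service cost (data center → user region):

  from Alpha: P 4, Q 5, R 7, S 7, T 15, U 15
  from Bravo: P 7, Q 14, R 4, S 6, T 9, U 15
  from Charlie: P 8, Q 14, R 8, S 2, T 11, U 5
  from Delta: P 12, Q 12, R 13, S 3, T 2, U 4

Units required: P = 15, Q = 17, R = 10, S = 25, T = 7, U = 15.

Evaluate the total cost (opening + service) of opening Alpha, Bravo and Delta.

Total cost: 370

Each user region is assigned to its cheapest site among the open ones.
{Alpha, Bravo, Delta}: P→Alpha 4·15=60, Q→Alpha 5·17=85, R→Bravo 4·10=40, S→Delta 3·25=75, T→Delta 2·7=14, U→Delta 4·15=60. Service 334; fixed 36; total 370.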